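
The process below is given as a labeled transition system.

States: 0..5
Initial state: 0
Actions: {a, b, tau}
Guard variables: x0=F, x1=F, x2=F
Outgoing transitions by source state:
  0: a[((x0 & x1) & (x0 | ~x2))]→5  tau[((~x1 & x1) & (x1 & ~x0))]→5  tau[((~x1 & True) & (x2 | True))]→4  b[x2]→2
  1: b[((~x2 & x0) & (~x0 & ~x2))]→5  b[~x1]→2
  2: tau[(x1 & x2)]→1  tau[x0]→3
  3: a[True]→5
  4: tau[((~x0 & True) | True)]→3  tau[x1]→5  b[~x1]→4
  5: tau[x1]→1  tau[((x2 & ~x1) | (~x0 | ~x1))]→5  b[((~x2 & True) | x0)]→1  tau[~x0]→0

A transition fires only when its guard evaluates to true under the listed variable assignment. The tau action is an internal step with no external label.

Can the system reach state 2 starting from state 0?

Guard filter leaves 8 enabled edge(s).
Layer 0: {0}
Layer 1: {4}  now seen {0,4}
Layer 2: {3}  now seen {0,3,4}
Layer 3: {5}  now seen {0,3,4,5}
Layer 4: {1}  now seen {0,1,3,4,5}
Layer 5: {2}  now seen {0,1,2,3,4,5}
Reach set: {0,1,2,3,4,5}
Path to 2: tau·tau·a·b·b

Answer: REACHABLE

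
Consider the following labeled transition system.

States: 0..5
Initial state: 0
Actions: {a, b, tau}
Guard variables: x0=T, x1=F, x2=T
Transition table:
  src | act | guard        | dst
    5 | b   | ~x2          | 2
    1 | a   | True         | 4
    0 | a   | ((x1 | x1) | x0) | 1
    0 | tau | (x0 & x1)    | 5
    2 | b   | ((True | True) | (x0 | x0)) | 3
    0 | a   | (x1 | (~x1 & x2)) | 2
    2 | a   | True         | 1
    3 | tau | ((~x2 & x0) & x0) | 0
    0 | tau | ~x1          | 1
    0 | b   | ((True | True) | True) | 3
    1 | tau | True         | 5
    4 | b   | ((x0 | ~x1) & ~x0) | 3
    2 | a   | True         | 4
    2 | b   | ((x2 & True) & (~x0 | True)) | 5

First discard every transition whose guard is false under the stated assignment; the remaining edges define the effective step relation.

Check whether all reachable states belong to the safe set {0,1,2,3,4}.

Safe = {0,1,2,3,4}
R = {0,1,2,3,4,5}
  0: safe
  1: safe
  2: safe
  3: safe
  4: safe
  5: outside
reach 5 via a·tau — violates

Answer: INVARIANT VIOLATED at state 5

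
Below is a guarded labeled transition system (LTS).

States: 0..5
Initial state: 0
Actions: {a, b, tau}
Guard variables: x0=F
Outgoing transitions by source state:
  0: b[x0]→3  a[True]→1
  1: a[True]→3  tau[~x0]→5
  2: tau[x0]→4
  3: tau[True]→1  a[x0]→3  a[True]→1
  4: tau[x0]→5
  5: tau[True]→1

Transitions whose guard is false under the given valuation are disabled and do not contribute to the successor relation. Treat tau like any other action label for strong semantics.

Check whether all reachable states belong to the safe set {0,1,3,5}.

Answer: INVARIANT HOLDS

Analysis:
Inv-set: {0,1,3,5}
Reachable = {0,1,3,5}
  0: ✓
  1: ✓
  3: ✓
  5: ✓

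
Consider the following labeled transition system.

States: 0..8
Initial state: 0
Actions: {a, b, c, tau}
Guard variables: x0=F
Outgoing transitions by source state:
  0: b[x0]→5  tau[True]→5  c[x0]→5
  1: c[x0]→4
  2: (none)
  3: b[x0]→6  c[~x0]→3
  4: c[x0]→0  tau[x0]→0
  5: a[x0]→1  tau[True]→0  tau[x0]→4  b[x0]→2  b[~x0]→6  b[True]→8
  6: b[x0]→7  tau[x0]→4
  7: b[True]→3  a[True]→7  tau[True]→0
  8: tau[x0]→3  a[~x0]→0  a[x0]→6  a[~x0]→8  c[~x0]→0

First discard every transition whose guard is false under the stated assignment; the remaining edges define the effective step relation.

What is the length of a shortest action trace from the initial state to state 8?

Breadth-first toward 8:
  L0 = {0}
  L1 = {5}
  L2 = {6,8}
first hit 8 at d=2 via tau·b

Answer: 2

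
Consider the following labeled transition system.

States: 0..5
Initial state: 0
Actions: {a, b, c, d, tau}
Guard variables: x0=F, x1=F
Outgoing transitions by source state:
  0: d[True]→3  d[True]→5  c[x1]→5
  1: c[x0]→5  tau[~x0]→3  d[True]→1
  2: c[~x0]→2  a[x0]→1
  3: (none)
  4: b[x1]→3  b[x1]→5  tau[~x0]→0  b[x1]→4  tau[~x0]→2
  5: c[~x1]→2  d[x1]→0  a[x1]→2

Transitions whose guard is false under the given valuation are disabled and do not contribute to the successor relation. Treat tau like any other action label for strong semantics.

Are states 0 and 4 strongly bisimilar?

Bisimulation quotient by refinement:
  round 0: {{0,1,2,3,4,5}}
  round 1: {{0},{1},{2,5},{3},{4}}
5 equivalence class(es) (converged in 2)
[0]={0}  [4]={4}

Answer: NOT BISIMILAR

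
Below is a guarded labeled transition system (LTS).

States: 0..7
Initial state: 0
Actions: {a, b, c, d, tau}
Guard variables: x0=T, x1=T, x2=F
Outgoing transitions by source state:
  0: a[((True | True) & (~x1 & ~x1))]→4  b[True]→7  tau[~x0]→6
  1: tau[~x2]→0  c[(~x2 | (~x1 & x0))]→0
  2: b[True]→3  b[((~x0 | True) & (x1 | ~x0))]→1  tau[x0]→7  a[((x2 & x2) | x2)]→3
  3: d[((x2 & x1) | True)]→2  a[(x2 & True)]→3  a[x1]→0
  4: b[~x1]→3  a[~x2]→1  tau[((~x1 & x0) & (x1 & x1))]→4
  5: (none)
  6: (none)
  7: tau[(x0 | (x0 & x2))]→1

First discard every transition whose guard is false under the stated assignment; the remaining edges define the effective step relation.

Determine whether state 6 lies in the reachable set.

After dropping false guards: 10 live edges.
Layer 0: {0}
Layer 1: {7}  cumulative {0,7}
Layer 2: {1}  cumulative {0,1,7}
Reachable = {0,1,7}

Answer: UNREACHABLE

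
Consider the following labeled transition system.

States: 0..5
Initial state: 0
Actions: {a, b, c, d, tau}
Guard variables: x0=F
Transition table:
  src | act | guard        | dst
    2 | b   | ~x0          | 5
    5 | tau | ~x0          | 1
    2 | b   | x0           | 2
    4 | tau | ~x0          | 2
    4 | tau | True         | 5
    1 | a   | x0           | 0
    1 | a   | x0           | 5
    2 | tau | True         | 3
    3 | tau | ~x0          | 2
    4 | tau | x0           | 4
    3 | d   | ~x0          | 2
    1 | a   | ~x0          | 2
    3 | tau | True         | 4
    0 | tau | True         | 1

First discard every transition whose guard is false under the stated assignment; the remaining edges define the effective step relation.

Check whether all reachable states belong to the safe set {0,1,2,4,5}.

Allowed set {0,1,2,4,5}
R = {0,1,2,3,4,5}
  0: safe
  1: safe
  2: safe
  3: VIOLATES
  4: safe
  5: safe
reach 3 via tau·a·tau — violates

Answer: INVARIANT VIOLATED at state 3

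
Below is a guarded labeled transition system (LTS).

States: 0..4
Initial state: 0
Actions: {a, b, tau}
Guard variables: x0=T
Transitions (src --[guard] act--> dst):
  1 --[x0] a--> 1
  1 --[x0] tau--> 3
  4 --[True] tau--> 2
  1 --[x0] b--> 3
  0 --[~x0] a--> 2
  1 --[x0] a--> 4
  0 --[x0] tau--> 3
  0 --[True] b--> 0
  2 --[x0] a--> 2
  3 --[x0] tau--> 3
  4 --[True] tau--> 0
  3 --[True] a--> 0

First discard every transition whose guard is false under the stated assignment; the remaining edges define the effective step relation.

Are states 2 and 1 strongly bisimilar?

Answer: NOT BISIMILAR

Working:
Compute ~ classes (split until stable):
  P[0] = {{0,1,2,3,4}}
  P[1] = {{0},{1},{2},{3},{4}}
Fixed point at round 2; 5 class(es).
class of 2: {2}; class of 1: {1}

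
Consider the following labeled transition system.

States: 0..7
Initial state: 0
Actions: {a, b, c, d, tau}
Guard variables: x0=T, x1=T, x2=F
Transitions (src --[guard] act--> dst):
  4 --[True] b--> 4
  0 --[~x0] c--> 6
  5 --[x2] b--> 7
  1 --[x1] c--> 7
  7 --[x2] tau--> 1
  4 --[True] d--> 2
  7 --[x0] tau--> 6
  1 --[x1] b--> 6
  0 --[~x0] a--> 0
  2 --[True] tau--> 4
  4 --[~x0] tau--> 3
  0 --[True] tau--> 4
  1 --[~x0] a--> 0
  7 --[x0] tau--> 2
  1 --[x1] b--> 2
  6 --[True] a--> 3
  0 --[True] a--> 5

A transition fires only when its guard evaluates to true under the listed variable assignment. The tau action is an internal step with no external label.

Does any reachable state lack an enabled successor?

Answer: DEADLOCK at state 5

Trace:
Reach set: {0,2,4,5}
  0: a→5  tau→4  [deg 2]
  2: tau→4  [deg 1]
  4: b→4  d→2  [deg 2]
  5: ∅  [deadlock]
witness 5: a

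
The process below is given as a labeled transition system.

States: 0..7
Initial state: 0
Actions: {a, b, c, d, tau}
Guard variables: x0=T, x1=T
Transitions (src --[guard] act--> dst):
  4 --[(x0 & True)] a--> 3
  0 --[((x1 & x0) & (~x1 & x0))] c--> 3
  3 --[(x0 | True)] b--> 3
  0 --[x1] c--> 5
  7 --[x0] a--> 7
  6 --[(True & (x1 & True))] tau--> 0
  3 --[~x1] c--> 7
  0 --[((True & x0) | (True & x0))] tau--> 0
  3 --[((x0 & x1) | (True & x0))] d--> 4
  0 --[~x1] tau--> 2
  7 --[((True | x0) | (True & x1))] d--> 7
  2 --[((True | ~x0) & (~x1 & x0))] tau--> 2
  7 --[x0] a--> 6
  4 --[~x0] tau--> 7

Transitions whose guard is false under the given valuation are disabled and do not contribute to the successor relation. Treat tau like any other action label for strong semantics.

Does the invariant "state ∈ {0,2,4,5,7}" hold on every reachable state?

Answer: INVARIANT HOLDS

Working:
Inv-set: {0,2,4,5,7}
Reachable = {0,5}
  0: ok
  5: ok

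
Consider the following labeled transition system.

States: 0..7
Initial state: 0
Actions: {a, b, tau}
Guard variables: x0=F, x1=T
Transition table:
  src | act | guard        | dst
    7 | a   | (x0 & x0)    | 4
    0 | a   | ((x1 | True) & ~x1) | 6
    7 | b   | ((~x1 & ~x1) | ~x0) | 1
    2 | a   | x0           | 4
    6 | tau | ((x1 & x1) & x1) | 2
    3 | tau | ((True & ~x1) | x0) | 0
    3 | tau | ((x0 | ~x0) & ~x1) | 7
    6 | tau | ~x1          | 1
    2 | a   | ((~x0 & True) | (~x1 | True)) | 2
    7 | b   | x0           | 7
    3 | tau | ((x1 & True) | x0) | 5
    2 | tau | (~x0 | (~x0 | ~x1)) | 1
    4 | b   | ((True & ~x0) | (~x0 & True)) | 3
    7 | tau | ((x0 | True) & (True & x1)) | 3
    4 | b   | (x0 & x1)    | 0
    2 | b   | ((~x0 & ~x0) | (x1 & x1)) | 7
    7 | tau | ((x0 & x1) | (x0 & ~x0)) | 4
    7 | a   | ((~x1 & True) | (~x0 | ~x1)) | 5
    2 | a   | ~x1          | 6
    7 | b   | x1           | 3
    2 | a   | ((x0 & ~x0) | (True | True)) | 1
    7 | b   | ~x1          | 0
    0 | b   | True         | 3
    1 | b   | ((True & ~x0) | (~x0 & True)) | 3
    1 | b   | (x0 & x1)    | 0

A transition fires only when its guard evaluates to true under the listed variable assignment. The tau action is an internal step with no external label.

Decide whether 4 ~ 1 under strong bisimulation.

Compute ~ classes (split until stable):
  round 0: {{0,1,2,3,4,5,6,7}}
  round 1: {{0,1,4},{2,7},{3,6},{5}}
  round 2: {{0,1,4},{2},{3},{5},{6},{7}}
stable after 3 split(s): 6 block(s)
[4]={0,1,4}  [1]={0,1,4}

Answer: BISIMILAR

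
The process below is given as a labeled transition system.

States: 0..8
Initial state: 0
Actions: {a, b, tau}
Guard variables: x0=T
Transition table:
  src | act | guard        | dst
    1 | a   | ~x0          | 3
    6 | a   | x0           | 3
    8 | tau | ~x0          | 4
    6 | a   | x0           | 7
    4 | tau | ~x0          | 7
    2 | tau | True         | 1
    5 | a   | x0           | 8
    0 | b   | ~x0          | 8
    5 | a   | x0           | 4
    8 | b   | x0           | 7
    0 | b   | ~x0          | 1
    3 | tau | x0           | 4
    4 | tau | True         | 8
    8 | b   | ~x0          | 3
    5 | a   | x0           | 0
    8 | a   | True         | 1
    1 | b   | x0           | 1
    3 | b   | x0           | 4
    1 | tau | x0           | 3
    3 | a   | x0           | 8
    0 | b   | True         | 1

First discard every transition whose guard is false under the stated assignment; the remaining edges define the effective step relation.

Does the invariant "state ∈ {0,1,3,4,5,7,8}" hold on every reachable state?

Allowed set {0,1,3,4,5,7,8}
Reachable = {0,1,3,4,7,8}
  0: ok
  1: ok
  3: ok
  4: ok
  7: ok
  8: ok

Answer: INVARIANT HOLDS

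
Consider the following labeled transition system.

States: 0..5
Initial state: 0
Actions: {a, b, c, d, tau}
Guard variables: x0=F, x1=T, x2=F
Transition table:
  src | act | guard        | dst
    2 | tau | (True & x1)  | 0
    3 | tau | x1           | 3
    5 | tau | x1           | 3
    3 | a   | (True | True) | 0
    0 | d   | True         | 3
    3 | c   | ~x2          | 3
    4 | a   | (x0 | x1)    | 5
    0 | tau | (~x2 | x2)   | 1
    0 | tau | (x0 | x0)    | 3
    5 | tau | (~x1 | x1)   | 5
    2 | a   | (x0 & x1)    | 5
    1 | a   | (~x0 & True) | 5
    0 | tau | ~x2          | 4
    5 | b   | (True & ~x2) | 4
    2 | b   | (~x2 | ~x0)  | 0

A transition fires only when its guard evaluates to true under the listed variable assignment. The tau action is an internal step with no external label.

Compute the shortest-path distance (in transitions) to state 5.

Answer: 2

Trace:
Breadth-first toward 5:
  depth 0: {0}
  depth 1: {1,3,4}
  depth 2: {5}
first hit 5 at d=2 via tau·a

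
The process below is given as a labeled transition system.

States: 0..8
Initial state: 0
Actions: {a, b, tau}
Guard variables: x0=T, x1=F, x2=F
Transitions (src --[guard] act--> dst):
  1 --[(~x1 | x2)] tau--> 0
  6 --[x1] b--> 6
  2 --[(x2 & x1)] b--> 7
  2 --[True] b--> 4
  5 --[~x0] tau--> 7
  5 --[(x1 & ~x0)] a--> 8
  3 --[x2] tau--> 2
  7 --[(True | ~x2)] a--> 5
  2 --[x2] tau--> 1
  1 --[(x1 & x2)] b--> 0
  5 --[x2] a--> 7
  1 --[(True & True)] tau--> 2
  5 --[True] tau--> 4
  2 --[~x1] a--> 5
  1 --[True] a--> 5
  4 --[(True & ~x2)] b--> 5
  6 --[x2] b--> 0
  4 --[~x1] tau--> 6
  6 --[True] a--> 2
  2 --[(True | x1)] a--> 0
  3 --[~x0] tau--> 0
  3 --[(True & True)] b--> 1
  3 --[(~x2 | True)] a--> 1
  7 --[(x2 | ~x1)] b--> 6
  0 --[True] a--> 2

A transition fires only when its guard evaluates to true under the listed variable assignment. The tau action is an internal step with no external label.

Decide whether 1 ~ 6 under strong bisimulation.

Bisimulation quotient by refinement:
  round 0: {{0,1,2,3,4,5,6,7,8}}
  round 1: {{0,6},{1},{2,3,7},{4},{5},{8}}
  round 2: {{0,6},{1},{2},{3},{4},{5},{7},{8}}
8 equivalence class(es) (converged in 3)
[1]={1}  [6]={0,6}

Answer: NOT BISIMILAR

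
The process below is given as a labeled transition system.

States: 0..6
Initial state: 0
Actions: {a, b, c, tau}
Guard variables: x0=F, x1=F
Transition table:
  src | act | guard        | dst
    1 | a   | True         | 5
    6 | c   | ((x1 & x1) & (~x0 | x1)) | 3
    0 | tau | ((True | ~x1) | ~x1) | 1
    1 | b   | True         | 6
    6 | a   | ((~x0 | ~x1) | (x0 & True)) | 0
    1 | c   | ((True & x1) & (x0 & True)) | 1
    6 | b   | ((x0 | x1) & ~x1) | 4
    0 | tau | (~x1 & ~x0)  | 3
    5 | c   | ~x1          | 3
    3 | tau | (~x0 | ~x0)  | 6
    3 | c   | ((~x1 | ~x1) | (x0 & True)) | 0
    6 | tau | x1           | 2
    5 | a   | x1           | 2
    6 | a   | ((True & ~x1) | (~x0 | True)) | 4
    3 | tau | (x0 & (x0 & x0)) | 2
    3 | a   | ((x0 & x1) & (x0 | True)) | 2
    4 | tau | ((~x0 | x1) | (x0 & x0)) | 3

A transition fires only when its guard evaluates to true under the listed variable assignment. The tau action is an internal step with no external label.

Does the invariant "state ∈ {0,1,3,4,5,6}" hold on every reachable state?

Answer: INVARIANT HOLDS

Trace:
Inv-set: {0,1,3,4,5,6}
Reach set: {0,1,3,4,5,6}
  0: ✓
  1: ✓
  3: ✓
  4: ✓
  5: ✓
  6: ✓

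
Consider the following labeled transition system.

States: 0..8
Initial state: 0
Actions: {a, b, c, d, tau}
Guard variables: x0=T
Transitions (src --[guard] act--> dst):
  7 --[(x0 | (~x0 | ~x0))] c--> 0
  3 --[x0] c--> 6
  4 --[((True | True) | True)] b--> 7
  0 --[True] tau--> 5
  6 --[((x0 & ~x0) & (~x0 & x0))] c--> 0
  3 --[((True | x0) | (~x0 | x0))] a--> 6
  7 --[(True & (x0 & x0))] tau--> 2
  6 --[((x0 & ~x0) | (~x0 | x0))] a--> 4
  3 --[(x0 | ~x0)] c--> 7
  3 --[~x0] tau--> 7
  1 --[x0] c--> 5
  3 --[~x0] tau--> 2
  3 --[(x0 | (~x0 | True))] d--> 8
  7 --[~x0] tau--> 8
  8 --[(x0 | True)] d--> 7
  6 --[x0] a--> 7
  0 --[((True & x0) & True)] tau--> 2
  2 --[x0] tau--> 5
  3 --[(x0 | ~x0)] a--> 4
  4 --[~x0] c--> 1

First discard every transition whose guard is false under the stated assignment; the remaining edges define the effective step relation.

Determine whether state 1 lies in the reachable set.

15 transition(s) survive guard evaluation.
Layer 0: {0}
Layer 1: {2,5}  total {0,2,5}
Reachable = {0,2,5}

Answer: UNREACHABLE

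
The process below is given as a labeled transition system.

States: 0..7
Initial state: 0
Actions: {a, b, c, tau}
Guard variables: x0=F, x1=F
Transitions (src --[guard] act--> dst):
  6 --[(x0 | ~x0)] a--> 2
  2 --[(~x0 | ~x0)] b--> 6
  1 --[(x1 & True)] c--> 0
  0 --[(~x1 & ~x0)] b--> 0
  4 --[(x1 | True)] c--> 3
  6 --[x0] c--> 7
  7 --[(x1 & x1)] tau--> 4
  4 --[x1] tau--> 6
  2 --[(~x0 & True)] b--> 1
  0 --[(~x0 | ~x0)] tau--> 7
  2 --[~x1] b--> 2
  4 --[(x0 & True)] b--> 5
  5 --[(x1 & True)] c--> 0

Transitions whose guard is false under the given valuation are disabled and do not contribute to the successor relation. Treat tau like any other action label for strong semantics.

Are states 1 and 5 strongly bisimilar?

Answer: BISIMILAR

Analysis:
Compute ~ classes (split until stable):
  P[0] = {{0,1,2,3,4,5,6,7}}
  P[1] = {{0},{1,3,5,7},{2},{4},{6}}
Fixed point at round 2; 5 class(es).
class of 1: {1,3,5,7}; class of 5: {1,3,5,7}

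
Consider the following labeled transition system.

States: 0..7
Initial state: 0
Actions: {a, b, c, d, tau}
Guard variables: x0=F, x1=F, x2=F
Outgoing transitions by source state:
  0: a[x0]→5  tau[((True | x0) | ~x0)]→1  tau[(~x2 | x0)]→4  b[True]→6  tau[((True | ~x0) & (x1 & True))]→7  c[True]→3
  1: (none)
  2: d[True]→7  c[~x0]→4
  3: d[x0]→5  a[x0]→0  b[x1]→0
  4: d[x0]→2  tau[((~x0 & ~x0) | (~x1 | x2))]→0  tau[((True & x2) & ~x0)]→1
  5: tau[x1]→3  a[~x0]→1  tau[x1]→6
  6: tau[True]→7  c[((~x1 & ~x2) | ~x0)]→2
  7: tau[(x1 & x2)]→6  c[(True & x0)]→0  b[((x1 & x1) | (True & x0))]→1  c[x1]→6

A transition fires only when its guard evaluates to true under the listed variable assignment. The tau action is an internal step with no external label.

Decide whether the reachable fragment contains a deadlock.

Reach set: {0,1,2,3,4,6,7}
  0: b→6  c→3  tau→1  tau→4  [4 exit(s)]
  1: ∅  [STUCK]
  2: c→4  d→7  [2 exit(s)]
  3: ∅  [STUCK]
  4: tau→0  [1 exit(s)]
  6: c→2  tau→7  [2 exit(s)]
  7: ∅  [STUCK]
trace reaching 1: tau

Answer: DEADLOCK at state 1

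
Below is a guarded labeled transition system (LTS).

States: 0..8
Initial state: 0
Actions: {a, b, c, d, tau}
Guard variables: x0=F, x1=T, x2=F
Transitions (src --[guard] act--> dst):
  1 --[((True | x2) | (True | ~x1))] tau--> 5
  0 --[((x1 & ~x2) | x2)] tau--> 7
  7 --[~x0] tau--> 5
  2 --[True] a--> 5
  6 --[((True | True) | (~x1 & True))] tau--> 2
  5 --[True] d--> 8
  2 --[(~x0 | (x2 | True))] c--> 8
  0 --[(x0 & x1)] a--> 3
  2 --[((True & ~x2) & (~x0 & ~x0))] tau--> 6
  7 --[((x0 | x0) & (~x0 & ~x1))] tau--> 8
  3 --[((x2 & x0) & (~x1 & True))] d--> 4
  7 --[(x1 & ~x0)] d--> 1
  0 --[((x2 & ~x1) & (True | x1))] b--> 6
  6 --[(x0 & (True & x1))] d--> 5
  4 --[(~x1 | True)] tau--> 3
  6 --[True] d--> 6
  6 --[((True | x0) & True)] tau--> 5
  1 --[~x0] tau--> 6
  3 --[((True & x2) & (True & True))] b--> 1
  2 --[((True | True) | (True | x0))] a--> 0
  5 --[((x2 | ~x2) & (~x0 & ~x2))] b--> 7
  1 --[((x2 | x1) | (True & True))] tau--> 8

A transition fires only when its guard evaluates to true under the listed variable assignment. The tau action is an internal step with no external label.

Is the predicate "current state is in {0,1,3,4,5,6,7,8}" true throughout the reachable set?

Answer: INVARIANT VIOLATED at state 2

Trace:
Inv-set: {0,1,3,4,5,6,7,8}
R = {0,1,2,5,6,7,8}
  0: ✓
  1: ✓
  2: VIOLATES
  5: ✓
  6: ✓
  7: ✓
  8: ✓
counterexample path to 2: tau·d·tau·tau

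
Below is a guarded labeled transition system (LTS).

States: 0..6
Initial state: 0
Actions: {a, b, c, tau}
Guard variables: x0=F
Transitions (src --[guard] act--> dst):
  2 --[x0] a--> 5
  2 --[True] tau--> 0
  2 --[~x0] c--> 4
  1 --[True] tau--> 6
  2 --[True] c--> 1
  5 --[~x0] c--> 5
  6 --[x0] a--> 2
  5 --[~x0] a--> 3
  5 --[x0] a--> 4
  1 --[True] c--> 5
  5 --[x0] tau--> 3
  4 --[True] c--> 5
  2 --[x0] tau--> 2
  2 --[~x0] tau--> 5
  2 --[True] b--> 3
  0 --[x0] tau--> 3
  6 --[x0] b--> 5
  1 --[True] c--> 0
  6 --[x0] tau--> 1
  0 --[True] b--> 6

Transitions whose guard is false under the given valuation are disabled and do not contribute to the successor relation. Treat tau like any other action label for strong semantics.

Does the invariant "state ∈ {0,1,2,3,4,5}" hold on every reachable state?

Allowed set {0,1,2,3,4,5}
Reachable = {0,6}
  0: ✓
  6: outside
reach 6 via b — violates

Answer: INVARIANT VIOLATED at state 6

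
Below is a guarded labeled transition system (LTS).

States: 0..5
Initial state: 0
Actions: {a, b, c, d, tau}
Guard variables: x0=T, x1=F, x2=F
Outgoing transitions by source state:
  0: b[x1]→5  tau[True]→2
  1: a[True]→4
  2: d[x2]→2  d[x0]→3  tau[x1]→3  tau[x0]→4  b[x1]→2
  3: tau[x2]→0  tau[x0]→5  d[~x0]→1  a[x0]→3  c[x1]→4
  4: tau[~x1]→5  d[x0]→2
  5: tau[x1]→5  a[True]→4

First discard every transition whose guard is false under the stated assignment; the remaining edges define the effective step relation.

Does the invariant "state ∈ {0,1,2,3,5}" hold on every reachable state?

Answer: INVARIANT VIOLATED at state 4

Working:
Allowed set {0,1,2,3,5}
Reachable = {0,2,3,4,5}
  0: ok
  2: ok
  3: ok
  4: VIOLATES
  5: ok
counterexample path to 4: tau·tau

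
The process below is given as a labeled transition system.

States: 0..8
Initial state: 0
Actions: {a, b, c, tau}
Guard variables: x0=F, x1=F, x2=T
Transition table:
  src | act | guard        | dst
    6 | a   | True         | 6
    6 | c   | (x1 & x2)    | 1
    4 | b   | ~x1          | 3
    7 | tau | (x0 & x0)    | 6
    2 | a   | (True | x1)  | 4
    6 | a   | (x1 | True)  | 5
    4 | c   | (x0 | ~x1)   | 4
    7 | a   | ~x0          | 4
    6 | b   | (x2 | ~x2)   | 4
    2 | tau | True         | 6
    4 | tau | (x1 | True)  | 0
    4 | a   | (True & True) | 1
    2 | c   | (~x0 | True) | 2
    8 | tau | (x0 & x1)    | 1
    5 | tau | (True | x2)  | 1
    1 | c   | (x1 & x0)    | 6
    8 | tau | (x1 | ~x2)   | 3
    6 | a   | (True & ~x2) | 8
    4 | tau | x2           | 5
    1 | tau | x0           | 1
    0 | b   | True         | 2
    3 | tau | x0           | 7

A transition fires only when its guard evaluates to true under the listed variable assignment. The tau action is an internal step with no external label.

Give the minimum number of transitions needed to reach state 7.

Answer: UNREACHABLE

Analysis:
Layered search for 7:
  Layer 0: {0}
  Layer 1: {2}
  Layer 2: {4,6}
  Layer 3: {1,3,5}
7 never appears.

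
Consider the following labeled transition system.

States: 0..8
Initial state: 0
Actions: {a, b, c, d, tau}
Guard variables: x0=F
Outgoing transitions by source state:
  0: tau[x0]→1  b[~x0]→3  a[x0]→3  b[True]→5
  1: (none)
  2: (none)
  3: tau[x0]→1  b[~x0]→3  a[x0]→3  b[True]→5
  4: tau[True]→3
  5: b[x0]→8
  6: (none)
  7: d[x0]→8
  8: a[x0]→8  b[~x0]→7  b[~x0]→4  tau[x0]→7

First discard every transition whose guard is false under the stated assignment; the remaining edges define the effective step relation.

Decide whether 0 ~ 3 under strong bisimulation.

Bisimulation quotient by refinement:
  P[0] = {{0,1,2,3,4,5,6,7,8}}
  P[1] = {{0,3,8},{1,2,5,6,7},{4}}
  P[2] = {{0,3},{1,2,5,6,7},{4},{8}}
Fixed point at round 3; 4 class(es).
[0]={0,3}  [3]={0,3}

Answer: BISIMILAR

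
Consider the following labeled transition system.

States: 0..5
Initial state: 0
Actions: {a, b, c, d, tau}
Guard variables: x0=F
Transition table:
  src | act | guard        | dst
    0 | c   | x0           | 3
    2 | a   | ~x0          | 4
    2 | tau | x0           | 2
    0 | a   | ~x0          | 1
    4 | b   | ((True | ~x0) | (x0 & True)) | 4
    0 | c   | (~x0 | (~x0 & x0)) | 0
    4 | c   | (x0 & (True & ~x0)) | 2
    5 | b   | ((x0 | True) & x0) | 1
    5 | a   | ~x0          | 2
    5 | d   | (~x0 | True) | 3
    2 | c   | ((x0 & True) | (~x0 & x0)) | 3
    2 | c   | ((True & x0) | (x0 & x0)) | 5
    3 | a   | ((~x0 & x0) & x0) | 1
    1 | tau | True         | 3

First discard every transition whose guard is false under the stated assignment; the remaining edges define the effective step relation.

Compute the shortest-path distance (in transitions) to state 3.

Answer: 2

Analysis:
Breadth-first toward 3:
  L0 = {0}
  L1 = {1}
  L2 = {3}
3 enters at depth 2; path a·tau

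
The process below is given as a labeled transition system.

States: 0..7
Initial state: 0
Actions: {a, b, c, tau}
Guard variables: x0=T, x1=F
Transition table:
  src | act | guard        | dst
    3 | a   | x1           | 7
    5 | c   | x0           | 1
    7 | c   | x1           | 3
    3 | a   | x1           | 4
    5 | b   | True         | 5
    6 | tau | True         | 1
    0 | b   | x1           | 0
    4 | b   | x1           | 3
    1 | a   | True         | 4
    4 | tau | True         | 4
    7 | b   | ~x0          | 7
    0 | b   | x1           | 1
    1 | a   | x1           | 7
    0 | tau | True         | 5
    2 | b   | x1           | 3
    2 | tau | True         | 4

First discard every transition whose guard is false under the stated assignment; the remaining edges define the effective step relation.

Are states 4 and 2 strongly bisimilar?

Answer: BISIMILAR

Analysis:
Bisimulation quotient by refinement:
  P[0] = {{0,1,2,3,4,5,6,7}}
  P[1] = {{0,2,4,6},{1},{3,7},{5}}
  P[2] = {{0},{1},{2,4},{3,7},{5},{6}}
stable after 3 split(s): 6 block(s)
4∈{2,4}, 2∈{2,4}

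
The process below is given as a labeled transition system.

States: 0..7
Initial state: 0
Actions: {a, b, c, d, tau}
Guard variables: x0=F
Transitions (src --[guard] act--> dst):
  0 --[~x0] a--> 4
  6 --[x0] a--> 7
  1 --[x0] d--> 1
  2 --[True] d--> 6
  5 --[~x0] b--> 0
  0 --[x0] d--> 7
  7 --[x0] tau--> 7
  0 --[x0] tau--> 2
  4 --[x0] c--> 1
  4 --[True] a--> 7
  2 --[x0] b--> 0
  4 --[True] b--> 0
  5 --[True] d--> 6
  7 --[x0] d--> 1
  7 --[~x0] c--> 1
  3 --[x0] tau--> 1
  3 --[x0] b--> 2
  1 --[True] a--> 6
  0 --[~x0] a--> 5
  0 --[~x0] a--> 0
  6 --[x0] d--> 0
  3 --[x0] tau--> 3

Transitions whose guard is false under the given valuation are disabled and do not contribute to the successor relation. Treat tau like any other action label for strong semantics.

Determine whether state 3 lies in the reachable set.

Answer: UNREACHABLE

Working:
10 transition(s) survive guard evaluation.
Layer 0: {0}
Layer 1: {4,5}  cumulative {0,4,5}
Layer 2: {6,7}  cumulative {0,4,5,6,7}
Layer 3: {1}  cumulative {0,1,4,5,6,7}
Reachable = {0,1,4,5,6,7}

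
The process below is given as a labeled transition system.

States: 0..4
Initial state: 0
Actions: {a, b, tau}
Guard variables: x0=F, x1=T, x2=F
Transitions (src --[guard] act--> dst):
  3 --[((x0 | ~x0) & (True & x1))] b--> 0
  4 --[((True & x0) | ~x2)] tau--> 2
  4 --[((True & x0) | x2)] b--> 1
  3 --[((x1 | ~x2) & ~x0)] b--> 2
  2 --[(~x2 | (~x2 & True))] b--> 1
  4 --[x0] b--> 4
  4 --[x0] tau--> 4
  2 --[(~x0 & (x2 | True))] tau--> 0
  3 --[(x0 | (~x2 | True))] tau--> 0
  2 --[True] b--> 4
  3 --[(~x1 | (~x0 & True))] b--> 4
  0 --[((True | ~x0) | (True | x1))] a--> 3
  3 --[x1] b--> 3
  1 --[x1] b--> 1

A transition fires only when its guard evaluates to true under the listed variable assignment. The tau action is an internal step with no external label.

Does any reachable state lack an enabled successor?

Answer: DEADLOCK-FREE

Trace:
R = {0,1,2,3,4}
  0: a→3  [deg 1]
  1: b→1  [deg 1]
  2: b→1  b→4  tau→0  [deg 3]
  3: b→0  b→2  b→3  b→4  tau→0  [deg 5]
  4: tau→2  [deg 1]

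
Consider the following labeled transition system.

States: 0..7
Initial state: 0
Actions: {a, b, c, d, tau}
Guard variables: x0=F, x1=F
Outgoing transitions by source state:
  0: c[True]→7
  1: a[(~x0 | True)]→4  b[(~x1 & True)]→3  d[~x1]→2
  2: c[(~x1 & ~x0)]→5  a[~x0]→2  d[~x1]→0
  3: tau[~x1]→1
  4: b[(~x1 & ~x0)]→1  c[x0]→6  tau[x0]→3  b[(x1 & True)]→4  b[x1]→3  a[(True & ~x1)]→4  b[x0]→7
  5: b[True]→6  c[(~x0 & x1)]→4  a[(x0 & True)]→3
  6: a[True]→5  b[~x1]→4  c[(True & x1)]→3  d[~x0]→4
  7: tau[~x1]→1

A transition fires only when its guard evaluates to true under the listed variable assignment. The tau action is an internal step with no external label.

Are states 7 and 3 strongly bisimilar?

Answer: BISIMILAR

Trace:
Bisimulation quotient by refinement:
  π0 = {{0,1,2,3,4,5,6,7}}
  π1 = {{0},{1,6},{2},{3,7},{4},{5}}
  π2 = {{0},{1},{2},{3,7},{4},{5},{6}}
7 equivalence class(es) (converged in 3)
class of 7: {3,7}; class of 3: {3,7}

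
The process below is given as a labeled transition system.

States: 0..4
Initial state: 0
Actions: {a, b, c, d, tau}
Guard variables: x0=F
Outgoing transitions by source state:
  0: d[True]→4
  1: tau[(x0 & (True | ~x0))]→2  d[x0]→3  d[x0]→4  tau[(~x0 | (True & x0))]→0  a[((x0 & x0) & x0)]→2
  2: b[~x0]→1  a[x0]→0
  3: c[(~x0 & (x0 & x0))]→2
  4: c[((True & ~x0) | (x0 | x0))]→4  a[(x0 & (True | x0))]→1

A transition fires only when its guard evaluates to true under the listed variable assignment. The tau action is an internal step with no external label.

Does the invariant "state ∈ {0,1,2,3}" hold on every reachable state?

Allowed set {0,1,2,3}
R = {0,4}
  0: ✓
  4: ✗ unsafe
witness against invariant: d → 4

Answer: INVARIANT VIOLATED at state 4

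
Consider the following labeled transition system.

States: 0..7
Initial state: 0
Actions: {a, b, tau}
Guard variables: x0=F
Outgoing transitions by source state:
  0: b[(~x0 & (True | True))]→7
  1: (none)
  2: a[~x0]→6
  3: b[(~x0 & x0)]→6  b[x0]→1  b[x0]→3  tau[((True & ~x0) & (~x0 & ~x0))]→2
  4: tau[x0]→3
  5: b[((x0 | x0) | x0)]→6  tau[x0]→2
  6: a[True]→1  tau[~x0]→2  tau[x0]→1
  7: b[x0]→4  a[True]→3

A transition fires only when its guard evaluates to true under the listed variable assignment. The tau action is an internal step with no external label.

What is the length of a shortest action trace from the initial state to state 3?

Layered search for 3:
  Layer 0: {0}
  Layer 1: {7}
  Layer 2: {3}
depth(3)=2, e.g. b·a

Answer: 2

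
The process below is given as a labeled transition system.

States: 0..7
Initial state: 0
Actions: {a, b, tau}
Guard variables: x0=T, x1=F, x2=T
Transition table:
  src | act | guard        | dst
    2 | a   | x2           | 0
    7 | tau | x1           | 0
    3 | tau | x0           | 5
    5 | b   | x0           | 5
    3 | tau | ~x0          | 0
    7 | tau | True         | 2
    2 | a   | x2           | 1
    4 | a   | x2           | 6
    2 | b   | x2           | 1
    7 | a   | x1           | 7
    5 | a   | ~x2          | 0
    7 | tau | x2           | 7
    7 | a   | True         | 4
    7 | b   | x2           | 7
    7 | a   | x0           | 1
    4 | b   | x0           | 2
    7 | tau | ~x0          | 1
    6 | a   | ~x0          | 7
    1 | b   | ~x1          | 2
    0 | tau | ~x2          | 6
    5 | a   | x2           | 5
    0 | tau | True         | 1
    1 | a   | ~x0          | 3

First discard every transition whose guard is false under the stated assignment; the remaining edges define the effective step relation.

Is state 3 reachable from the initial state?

After dropping false guards: 15 live edges.
depth 0: {0}
depth 1: {1}  total {0,1}
depth 2: {2}  total {0,1,2}
R = {0,1,2}

Answer: UNREACHABLE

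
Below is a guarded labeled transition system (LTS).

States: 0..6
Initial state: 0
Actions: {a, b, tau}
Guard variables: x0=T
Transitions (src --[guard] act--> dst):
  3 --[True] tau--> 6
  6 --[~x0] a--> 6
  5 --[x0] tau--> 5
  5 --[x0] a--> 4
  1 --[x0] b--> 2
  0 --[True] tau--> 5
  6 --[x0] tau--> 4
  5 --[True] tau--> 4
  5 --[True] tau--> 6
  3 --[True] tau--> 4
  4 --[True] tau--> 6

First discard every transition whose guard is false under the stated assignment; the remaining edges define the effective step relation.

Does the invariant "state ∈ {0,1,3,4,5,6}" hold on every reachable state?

Inv-set: {0,1,3,4,5,6}
Reachable = {0,4,5,6}
  0: ✓
  4: ✓
  5: ✓
  6: ✓

Answer: INVARIANT HOLDS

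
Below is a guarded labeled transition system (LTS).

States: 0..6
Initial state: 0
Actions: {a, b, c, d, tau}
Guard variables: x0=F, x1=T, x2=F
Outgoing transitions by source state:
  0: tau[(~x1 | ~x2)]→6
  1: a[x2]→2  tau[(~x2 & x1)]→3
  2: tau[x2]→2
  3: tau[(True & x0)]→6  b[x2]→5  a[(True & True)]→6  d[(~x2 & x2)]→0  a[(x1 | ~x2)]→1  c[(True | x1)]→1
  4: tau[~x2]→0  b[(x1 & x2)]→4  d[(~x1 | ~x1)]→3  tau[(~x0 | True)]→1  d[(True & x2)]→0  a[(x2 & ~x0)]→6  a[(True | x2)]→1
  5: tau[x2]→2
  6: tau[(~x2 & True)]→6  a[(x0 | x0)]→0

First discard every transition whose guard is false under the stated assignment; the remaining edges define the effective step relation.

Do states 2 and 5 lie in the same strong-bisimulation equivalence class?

Answer: BISIMILAR

Analysis:
Bisimulation quotient by refinement:
  π0 = {{0,1,2,3,4,5,6}}
  π1 = {{0,1,6},{2,5},{3},{4}}
  π2 = {{0,6},{1},{2,5},{3},{4}}
stable after 3 split(s): 5 block(s)
class of 2: {2,5}; class of 5: {2,5}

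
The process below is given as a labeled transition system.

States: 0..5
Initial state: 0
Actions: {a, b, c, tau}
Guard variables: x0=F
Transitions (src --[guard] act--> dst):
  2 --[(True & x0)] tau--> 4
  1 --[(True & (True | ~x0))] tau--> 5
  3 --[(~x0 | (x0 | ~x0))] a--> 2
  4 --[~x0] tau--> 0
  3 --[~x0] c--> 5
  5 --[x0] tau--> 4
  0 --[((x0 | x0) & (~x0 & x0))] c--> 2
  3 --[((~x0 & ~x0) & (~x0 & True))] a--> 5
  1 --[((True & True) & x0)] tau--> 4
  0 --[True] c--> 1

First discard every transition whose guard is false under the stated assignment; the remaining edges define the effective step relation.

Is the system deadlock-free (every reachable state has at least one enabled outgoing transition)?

Answer: DEADLOCK at state 5

Analysis:
Reachable = {0,1,5}
  0: c→1  [1 exit(s)]
  1: tau→5  [1 exit(s)]
  5: ∅  [no exit]
trace reaching 5: c·tau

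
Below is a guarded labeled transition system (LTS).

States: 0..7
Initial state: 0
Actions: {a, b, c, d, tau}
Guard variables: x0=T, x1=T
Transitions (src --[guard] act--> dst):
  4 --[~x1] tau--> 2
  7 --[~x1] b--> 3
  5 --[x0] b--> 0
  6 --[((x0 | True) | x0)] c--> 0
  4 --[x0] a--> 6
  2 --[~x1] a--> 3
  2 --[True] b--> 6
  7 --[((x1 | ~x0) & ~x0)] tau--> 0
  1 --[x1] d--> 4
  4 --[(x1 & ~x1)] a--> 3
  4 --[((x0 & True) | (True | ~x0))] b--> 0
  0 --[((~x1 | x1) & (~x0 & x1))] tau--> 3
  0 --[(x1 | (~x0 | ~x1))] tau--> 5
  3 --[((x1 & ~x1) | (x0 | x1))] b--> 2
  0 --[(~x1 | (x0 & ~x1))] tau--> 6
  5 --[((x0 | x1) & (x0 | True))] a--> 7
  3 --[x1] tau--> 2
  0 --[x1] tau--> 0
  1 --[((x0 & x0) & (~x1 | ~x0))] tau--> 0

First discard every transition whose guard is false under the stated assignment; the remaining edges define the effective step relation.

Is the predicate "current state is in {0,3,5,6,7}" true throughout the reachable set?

Answer: INVARIANT HOLDS

Analysis:
Allowed set {0,3,5,6,7}
Reachable = {0,5,7}
  0: ✓
  5: ✓
  7: ✓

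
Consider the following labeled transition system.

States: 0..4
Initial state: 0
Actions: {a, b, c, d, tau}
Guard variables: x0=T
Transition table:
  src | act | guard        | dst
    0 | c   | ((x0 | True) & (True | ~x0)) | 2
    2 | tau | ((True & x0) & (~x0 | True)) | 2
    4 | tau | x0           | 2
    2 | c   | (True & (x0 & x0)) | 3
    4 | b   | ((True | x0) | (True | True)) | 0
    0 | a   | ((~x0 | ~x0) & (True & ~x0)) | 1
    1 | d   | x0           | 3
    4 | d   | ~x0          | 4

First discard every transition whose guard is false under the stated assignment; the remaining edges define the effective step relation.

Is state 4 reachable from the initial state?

6 transition(s) survive guard evaluation.
L0 = {0}
L1 = {2}  now seen {0,2}
L2 = {3}  now seen {0,2,3}
Reach set: {0,2,3}

Answer: UNREACHABLE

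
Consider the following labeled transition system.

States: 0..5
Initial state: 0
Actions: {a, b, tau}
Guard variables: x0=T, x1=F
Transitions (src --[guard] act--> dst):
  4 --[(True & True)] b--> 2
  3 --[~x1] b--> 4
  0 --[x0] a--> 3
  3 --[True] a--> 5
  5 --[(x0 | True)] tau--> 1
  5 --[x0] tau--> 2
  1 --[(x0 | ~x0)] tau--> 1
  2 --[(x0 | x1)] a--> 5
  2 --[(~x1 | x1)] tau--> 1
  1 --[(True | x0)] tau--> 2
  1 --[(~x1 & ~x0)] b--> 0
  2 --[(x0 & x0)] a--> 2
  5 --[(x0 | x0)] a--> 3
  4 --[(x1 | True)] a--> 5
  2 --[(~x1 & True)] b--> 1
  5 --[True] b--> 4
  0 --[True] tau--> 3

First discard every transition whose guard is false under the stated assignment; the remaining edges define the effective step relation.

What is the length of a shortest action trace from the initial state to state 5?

Answer: 2

Trace:
Layered search for 5:
  Layer 0: {0}
  Layer 1: {3}
  Layer 2: {4,5}
depth(5)=2, e.g. a·a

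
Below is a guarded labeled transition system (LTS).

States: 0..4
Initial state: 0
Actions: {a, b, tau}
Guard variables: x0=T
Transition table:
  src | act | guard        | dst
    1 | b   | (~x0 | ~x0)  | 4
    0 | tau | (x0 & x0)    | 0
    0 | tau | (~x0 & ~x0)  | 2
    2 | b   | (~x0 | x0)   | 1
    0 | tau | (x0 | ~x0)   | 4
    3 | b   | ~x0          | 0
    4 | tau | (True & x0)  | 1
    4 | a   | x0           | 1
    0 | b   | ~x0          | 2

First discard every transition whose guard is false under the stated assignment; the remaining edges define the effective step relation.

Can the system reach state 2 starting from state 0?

After dropping false guards: 5 live edges.
Layer 0: {0}
Layer 1: {4}  now seen {0,4}
Layer 2: {1}  now seen {0,1,4}
Reach set: {0,1,4}

Answer: UNREACHABLE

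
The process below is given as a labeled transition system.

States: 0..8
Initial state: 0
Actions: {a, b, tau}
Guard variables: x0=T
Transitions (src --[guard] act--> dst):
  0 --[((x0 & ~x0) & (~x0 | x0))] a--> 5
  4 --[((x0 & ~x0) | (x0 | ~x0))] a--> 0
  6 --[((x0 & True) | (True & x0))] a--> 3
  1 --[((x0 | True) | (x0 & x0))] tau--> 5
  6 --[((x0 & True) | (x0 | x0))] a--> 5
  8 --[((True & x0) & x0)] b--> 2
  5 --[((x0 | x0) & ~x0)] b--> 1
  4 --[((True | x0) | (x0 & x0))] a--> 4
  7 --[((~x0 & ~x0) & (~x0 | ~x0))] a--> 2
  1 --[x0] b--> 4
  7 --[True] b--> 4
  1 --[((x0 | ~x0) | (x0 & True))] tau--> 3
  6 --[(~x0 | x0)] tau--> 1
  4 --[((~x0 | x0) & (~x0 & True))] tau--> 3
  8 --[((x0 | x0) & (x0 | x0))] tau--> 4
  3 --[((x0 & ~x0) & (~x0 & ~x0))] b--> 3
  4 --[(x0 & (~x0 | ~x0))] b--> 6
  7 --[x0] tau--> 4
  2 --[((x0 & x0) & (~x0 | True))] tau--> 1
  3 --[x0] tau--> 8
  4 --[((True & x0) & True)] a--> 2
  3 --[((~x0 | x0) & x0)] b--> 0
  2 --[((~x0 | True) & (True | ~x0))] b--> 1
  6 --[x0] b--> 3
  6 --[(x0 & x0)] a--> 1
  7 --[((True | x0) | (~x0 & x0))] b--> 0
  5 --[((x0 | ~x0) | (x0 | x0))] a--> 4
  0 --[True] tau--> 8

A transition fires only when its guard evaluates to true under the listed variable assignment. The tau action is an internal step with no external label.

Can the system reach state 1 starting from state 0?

Answer: REACHABLE

Analysis:
Guard filter leaves 22 enabled edge(s).
L0 = {0}
L1 = {8}  cumulative {0,8}
L2 = {2,4}  cumulative {0,2,4,8}
L3 = {1}  cumulative {0,1,2,4,8}
L4 = {3,5}  cumulative {0,1,2,3,4,5,8}
Reach set: {0,1,2,3,4,5,8}
witness 1: tau·b·tau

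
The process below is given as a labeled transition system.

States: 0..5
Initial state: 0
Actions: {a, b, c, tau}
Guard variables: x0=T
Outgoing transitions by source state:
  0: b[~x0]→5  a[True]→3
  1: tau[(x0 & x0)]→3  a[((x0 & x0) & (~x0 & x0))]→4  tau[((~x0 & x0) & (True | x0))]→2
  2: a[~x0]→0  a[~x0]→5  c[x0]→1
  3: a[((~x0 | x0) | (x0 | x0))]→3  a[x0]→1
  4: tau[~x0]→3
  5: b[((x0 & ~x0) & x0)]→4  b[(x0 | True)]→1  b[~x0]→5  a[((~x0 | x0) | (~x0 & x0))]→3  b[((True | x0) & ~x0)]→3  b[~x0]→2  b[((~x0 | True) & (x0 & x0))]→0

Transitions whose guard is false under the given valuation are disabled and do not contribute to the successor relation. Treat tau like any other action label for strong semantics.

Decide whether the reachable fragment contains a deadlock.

Reach set: {0,1,3}
  0: a→3  [1 out]
  1: tau→3  [1 out]
  3: a→1  a→3  [2 out]

Answer: DEADLOCK-FREE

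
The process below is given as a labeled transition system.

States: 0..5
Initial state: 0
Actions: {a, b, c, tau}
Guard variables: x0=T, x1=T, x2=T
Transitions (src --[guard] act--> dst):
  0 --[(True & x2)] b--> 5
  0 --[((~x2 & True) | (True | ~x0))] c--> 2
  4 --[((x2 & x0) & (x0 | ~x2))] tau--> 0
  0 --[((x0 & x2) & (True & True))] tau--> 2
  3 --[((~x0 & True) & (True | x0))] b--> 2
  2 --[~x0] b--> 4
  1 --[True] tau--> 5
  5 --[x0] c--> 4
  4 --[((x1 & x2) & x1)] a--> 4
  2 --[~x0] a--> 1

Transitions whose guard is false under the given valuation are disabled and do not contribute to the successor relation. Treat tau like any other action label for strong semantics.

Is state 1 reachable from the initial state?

Answer: UNREACHABLE

Analysis:
Guard filter leaves 7 enabled edge(s).
depth 0: {0}
depth 1: {2,5}  cumulative {0,2,5}
depth 2: {4}  cumulative {0,2,4,5}
Reachable = {0,2,4,5}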